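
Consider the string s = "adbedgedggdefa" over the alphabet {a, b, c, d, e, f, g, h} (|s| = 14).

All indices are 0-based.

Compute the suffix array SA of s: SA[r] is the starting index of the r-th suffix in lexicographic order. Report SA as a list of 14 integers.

[13, 0, 2, 1, 10, 4, 7, 3, 6, 11, 12, 9, 5, 8]

sorted suffixes:
  #0 SA[0]=13  'a'
  #1 SA[1]=0  'adbedgedggdefa'
  #2 SA[2]=2  'bedgedggdefa'
  #3 SA[3]=1  'dbedgedggdefa'
  #4 SA[4]=10  'defa'
  #5 SA[5]=4  'dgedggdefa'
  #6 SA[6]=7  'dggdefa'
  #7 SA[7]=3  'edgedggdefa'
  #8 SA[8]=6  'edggdefa'
  #9 SA[9]=11  'efa'
  #10 SA[10]=12  'fa'
  #11 SA[11]=9  'gdefa'
  #12 SA[12]=5  'gedggdefa'
  #13 SA[13]=8  'ggdefa'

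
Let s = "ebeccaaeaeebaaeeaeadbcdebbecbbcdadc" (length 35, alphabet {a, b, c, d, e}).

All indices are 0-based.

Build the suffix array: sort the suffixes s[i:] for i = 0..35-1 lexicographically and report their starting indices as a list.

rank | idx | suffix
   0 |   5 | aaeaeebaaeeaeadbcdebbecbbcdadc
   1 |  12 | aaeeaeadbcdebbecbbcdadc
   2 |  18 | adbcdebbecbbcdadc
   3 |  32 | adc
   4 |  16 | aeadbcdebbecbbcdadc
   5 |   6 | aeaeebaaeeaeadbcdebbecbbcdadc
   6 |  13 | aeeaeadbcdebbecbbcdadc
   7 |   8 | aeebaaeeaeadbcdebbecbbcdadc
   8 |  11 | baaeeaeadbcdebbecbbcdadc
   9 |  28 | bbcdadc
  10 |  24 | bbecbbcdadc
  11 |  29 | bcdadc
  12 |  20 | bcdebbecbbcdadc
  13 |  25 | becbbcdadc
  14 |   1 | beccaaeaeebaaeeaeadbcdebbecbbcdadc
  15 |  34 | c
  16 |   4 | caaeaeebaaeeaeadbcdebbecbbcdadc
  17 |  27 | cbbcdadc
  18 |   3 | ccaaeaeebaaeeaeadbcdebbecbbcdadc
  19 |  30 | cdadc
  20 |  21 | cdebbecbbcdadc
  21 |  31 | dadc
  22 |  19 | dbcdebbecbbcdadc
  23 |  33 | dc
  24 |  22 | debbecbbcdadc
  25 |  17 | eadbcdebbecbbcdadc
  26 |  15 | eaeadbcdebbecbbcdadc
  27 |   7 | eaeebaaeeaeadbcdebbecbbcdadc
  28 |  10 | ebaaeeaeadbcdebbecbbcdadc
  29 |  23 | ebbecbbcdadc
  30 |   0 | ebeccaaeaeebaaeeaeadbcdebbecbbcdadc
  31 |  26 | ecbbcdadc
  32 |   2 | eccaaeaeebaaeeaeadbcdebbecbbcdadc
  33 |  14 | eeaeadbcdebbecbbcdadc
  34 |   9 | eebaaeeaeadbcdebbecbbcdadc

[5, 12, 18, 32, 16, 6, 13, 8, 11, 28, 24, 29, 20, 25, 1, 34, 4, 27, 3, 30, 21, 31, 19, 33, 22, 17, 15, 7, 10, 23, 0, 26, 2, 14, 9]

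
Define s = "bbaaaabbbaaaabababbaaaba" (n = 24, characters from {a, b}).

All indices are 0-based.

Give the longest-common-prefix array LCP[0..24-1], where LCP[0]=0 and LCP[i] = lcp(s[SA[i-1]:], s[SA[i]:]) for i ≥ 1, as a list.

[0, 1, 5, 3, 5, 4, 2, 4, 3, 1, 3, 4, 2, 3, 0, 2, 6, 4, 2, 3, 1, 7, 5, 2]

sorted suffixes:
  #0 SA[0]=23  'a'
  #1 SA[1]=9  'aaaabababbaaaba'
  #2 SA[2]=2  'aaaabbbaaaabababbaaaba'
  #3 SA[3]=19  'aaaba'
  #4 SA[4]=10  'aaabababbaaaba'
  #5 SA[5]=3  'aaabbbaaaabababbaaaba'
  #6 SA[6]=20  'aaba'
  #7 SA[7]=11  'aabababbaaaba'
  #8 SA[8]=4  'aabbbaaaabababbaaaba'
  #9 SA[9]=21  'aba'
  #10 SA[10]=12  'abababbaaaba'
  #11 SA[11]=14  'ababbaaaba'
  #12 SA[12]=16  'abbaaaba'
  #13 SA[13]=5  'abbbaaaabababbaaaba'
  #14 SA[14]=22  'ba'
  #15 SA[15]=8  'baaaabababbaaaba'
  #16 SA[16]=1  'baaaabbbaaaabababbaaaba'
  #17 SA[17]=18  'baaaba'
  #18 SA[18]=13  'bababbaaaba'
  #19 SA[19]=15  'babbaaaba'
  #20 SA[20]=7  'bbaaaabababbaaaba'
  #21 SA[21]=0  'bbaaaabbbaaaabababbaaaba'
  #22 SA[22]=17  'bbaaaba'
  #23 SA[23]=6  'bbbaaaabababbaaaba'

SA = [23, 9, 2, 19, 10, 3, 20, 11, 4, 21, 12, 14, 16, 5, 22, 8, 1, 18, 13, 15, 7, 0, 17, 6]
[i] adj suffixes → lcp
  [1] 23/9 → 1 ('a')
  [2] 9/2 → 5 ('aaaab')
  [3] 2/19 → 3 ('aaa')
  [4] 19/10 → 5 ('aaaba')
  [5] 10/3 → 4 ('aaab')
  [6] 3/20 → 2 ('aa')
  [7] 20/11 → 4 ('aaba')
  [8] 11/4 → 3 ('aab')
  [9] 4/21 → 1 ('a')
  [10] 21/12 → 3 ('aba')
  [11] 12/14 → 4 ('abab')
  [12] 14/16 → 2 ('ab')
  [13] 16/5 → 3 ('abb')
  [14] 5/22 → 0 ('')
  [15] 22/8 → 2 ('ba')
  [16] 8/1 → 6 ('baaaab')
  [17] 1/18 → 4 ('baaa')
  [18] 18/13 → 2 ('ba')
  [19] 13/15 → 3 ('bab')
  [20] 15/7 → 1 ('b')
  [21] 7/0 → 7 ('bbaaaab')
  [22] 0/17 → 5 ('bbaaa')
  [23] 17/6 → 2 ('bb')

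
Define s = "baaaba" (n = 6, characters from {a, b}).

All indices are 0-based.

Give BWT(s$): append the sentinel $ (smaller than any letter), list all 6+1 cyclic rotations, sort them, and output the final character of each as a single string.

rank  rotation last
    0  $baaaba  a
    1  a$baaab  b
    2  aaaba$b  b
    3  aaba$ba  a
    4  aba$baa  a
    5  ba$baaa  a
    6  baaaba$  $

abbaaa$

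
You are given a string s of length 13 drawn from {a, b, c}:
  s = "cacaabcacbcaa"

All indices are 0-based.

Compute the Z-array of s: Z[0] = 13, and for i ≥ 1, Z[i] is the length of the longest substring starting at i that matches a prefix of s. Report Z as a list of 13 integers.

Z[0]=13
i=1: i≥r, start 0; Z[1]=0
i=2: i≥r, start 0; Z[2]=2 extend→box=[2,4)
i=3: min(r-i=1, Z[1]=0)=0; Z[3]=0
i=4: i≥r, start 0; Z[4]=0
i=5: i≥r, start 0; Z[5]=0
i=6: i≥r, start 0; Z[6]=3 extend→box=[6,9)
i=7: min(r-i=2, Z[1]=0)=0; Z[7]=0
i=8: min(r-i=1, Z[2]=2)=1; Z[8]=1
i=9: i≥r, start 0; Z[9]=0
i=10: i≥r, start 0; Z[10]=2 extend→box=[10,12)
i=11: min(r-i=1, Z[1]=0)=0; Z[11]=0
i=12: i≥r, start 0; Z[12]=0

[13, 0, 2, 0, 0, 0, 3, 0, 1, 0, 2, 0, 0]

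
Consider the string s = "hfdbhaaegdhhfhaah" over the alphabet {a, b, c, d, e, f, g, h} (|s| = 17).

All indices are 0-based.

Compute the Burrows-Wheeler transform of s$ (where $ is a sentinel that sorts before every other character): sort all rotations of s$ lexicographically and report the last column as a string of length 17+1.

hhhaadfgahheabf$hd

rank  rotation            last
    0  $hfdbhaaegdhhfhaah  h
    1  aaegdhhfhaah$hfdbh  h
    2  aah$hfdbhaaegdhhfh  h
    3  aegdhhfhaah$hfdbha  a
    4  ah$hfdbhaaegdhhfha  a
    5  bhaaegdhhfhaah$hfd  d
    6  dbhaaegdhhfhaah$hf  f
    7  dhhfhaah$hfdbhaaeg  g
    8  egdhhfhaah$hfdbhaa  a
    9  fdbhaaegdhhfhaah$h  h
   10  fhaah$hfdbhaaegdhh  h
   11  gdhhfhaah$hfdbhaae  e
   12  h$hfdbhaaegdhhfhaa  a
   13  haaegdhhfhaah$hfdb  b
   14  haah$hfdbhaaegdhhf  f
   15  hfdbhaaegdhhfhaah$  $
   16  hfhaah$hfdbhaaegdh  h
   17  hhfhaah$hfdbhaaegd  d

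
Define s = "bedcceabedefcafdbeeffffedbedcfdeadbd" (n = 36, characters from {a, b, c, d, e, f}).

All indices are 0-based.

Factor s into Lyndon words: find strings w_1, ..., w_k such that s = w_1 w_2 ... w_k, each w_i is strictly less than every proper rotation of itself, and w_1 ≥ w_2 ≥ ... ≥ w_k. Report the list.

["bedcce", "abedefcafdbeeffffedbedcfdeadbd"]

emit factor 1: 'bedcce' (i=0, period=6)
emit factor 2: 'abedefcafdbeeffffedbedcfdeadbd' (i=6, period=30)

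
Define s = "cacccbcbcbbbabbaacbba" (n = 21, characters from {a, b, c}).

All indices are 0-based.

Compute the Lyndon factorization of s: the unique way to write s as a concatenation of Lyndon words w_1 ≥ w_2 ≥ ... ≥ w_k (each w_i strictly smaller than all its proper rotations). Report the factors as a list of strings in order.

["c", "acccbcbcbbb", "abb", "aacbb", "a"]

emit factor 1: 'c' (i=0, period=1)
emit factor 2: 'acccbcbcbbb' (i=1, period=11)
emit factor 3: 'abb' (i=12, period=3)
emit factor 4: 'aacbb' (i=15, period=5)
emit factor 5: 'a' (i=20, period=1)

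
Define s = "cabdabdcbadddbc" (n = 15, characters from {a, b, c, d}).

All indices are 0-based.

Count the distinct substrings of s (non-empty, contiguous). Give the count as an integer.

105

rank→(start, suffix):
  0 → (1, 'abdabdcbadddbc')
  1 → (4, 'abdcbadddbc')
  2 → (9, 'adddbc')
  3 → (8, 'badddbc')
  4 → (13, 'bc')
  5 → (2, 'bdabdcbadddbc')
  6 → (5, 'bdcbadddbc')
  7 → (14, 'c')
  8 → (0, 'cabdabdcbadddbc')
  9 → (7, 'cbadddbc')
  10 → (3, 'dabdcbadddbc')
  11 → (12, 'dbc')
  12 → (6, 'dcbadddbc')
  13 → (11, 'ddbc')
  14 → (10, 'dddbc')

SA = [1, 4, 9, 8, 13, 2, 5, 14, 0, 7, 3, 12, 6, 11, 10]
[i] adj suffixes → lcp
  [1] 1/4 → 3 ('abd')
  [2] 4/9 → 1 ('a')
  [3] 9/8 → 0 ('')
  [4] 8/13 → 1 ('b')
  [5] 13/2 → 1 ('b')
  [6] 2/5 → 2 ('bd')
  [7] 5/14 → 0 ('')
  [8] 14/0 → 1 ('c')
  [9] 0/7 → 1 ('c')
  [10] 7/3 → 0 ('')
  [11] 3/12 → 1 ('d')
  [12] 12/6 → 1 ('d')
  [13] 6/11 → 1 ('d')
  [14] 11/10 → 2 ('dd')

n(n+1)/2 = 15·16/2 = 120
Σ LCP = 0 + 3 + 1 + 0 + 1 + 1 + 2 + 0 + 1 + 1 + 0 + 1 + 1 + 1 + 2 = 15
distinct = 120 − 15 = 105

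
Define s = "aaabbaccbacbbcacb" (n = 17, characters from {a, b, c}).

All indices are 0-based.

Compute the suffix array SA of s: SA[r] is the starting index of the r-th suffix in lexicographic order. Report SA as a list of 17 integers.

[0, 1, 2, 14, 9, 5, 16, 8, 4, 3, 11, 12, 13, 15, 7, 10, 6]

rank | idx | suffix
   0 |   0 | aaabbaccbacbbcacb
   1 |   1 | aabbaccbacbbcacb
   2 |   2 | abbaccbacbbcacb
   3 |  14 | acb
   4 |   9 | acbbcacb
   5 |   5 | accbacbbcacb
   6 |  16 | b
   7 |   8 | bacbbcacb
   8 |   4 | baccbacbbcacb
   9 |   3 | bbaccbacbbcacb
  10 |  11 | bbcacb
  11 |  12 | bcacb
  12 |  13 | cacb
  13 |  15 | cb
  14 |   7 | cbacbbcacb
  15 |  10 | cbbcacb
  16 |   6 | ccbacbbcacb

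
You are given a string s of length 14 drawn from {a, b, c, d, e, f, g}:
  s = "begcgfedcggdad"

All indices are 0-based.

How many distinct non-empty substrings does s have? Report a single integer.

rank | idx | suffix
   0 |  12 | ad
   1 |   0 | begcgfedcggdad
   2 |   3 | cgfedcggdad
   3 |   8 | cggdad
   4 |  13 | d
   5 |  11 | dad
   6 |   7 | dcggdad
   7 |   6 | edcggdad
   8 |   1 | egcgfedcggdad
   9 |   5 | fedcggdad
  10 |   2 | gcgfedcggdad
  11 |  10 | gdad
  12 |   4 | gfedcggdad
  13 |   9 | ggdad

SA = [12, 0, 3, 8, 13, 11, 7, 6, 1, 5, 2, 10, 4, 9]
[i] adj suffixes → lcp
  [1] 12/0 → 0 ('')
  [2] 0/3 → 0 ('')
  [3] 3/8 → 2 ('cg')
  [4] 8/13 → 0 ('')
  [5] 13/11 → 1 ('d')
  [6] 11/7 → 1 ('d')
  [7] 7/6 → 0 ('')
  [8] 6/1 → 1 ('e')
  [9] 1/5 → 0 ('')
  [10] 5/2 → 0 ('')
  [11] 2/10 → 1 ('g')
  [12] 10/4 → 1 ('g')
  [13] 4/9 → 1 ('g')

n(n+1)/2 = 14·15/2 = 105
Σ LCP = 0 + 0 + 0 + 2 + 0 + 1 + 1 + 0 + 1 + 0 + 0 + 1 + 1 + 1 = 8
distinct = 105 − 8 = 97

97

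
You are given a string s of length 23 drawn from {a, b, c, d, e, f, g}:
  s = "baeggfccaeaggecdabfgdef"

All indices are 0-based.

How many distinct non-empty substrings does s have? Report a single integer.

258

rank→(start, suffix):
  0 → (16, 'abfgdef')
  1 → (8, 'aeaggecdabfgdef')
  2 → (1, 'aeggfccaeaggecdabfgdef')
  3 → (10, 'aggecdabfgdef')
  4 → (0, 'baeggfccaeaggecdabfgdef')
  5 → (17, 'bfgdef')
  6 → (7, 'caeaggecdabfgdef')
  7 → (6, 'ccaeaggecdabfgdef')
  8 → (14, 'cdabfgdef')
  9 → (15, 'dabfgdef')
  10 → (20, 'def')
  11 → (9, 'eaggecdabfgdef')
  12 → (13, 'ecdabfgdef')
  13 → (21, 'ef')
  14 → (2, 'eggfccaeaggecdabfgdef')
  15 → (22, 'f')
  16 → (5, 'fccaeaggecdabfgdef')
  17 → (18, 'fgdef')
  18 → (19, 'gdef')
  19 → (12, 'gecdabfgdef')
  20 → (4, 'gfccaeaggecdabfgdef')
  21 → (11, 'ggecdabfgdef')
  22 → (3, 'ggfccaeaggecdabfgdef')

SA = [16, 8, 1, 10, 0, 17, 7, 6, 14, 15, 20, 9, 13, 21, 2, 22, 5, 18, 19, 12, 4, 11, 3]
i: (SA[i-1],SA[i]) lcp shared
  1: (16,8) 1 'a'
  2: (8,1) 2 'ae'
  3: (1,10) 1 'a'
  4: (10,0) 0 ''
  5: (0,17) 1 'b'
  6: (17,7) 0 ''
  7: (7,6) 1 'c'
  8: (6,14) 1 'c'
  9: (14,15) 0 ''
  10: (15,20) 1 'd'
  11: (20,9) 0 ''
  12: (9,13) 1 'e'
  13: (13,21) 1 'e'
  14: (21,2) 1 'e'
  15: (2,22) 0 ''
  16: (22,5) 1 'f'
  17: (5,18) 1 'f'
  18: (18,19) 0 ''
  19: (19,12) 1 'g'
  20: (12,4) 1 'g'
  21: (4,11) 1 'g'
  22: (11,3) 2 'gg'

n(n+1)/2 = 23·24/2 = 276
Σ LCP = 0 + 1 + 2 + 1 + 0 + 1 + 0 + 1 + 1 + 0 + 1 + 0 + 1 + 1 + 1 + 0 + 1 + 1 + 0 + 1 + 1 + 1 + 2 = 18
distinct = 276 − 18 = 258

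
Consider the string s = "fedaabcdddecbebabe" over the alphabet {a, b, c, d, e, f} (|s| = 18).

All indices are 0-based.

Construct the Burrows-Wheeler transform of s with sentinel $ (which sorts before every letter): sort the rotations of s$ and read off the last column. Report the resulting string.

edabeaacebecddbbdf$

rank  rotation             last
    0  $fedaabcdddecbebabe  e
    1  aabcdddecbebabe$fed  d
    2  abcdddecbebabe$feda  a
    3  abe$fedaabcdddecbeb  b
    4  babe$fedaabcdddecbe  e
    5  bcdddecbebabe$fedaa  a
    6  be$fedaabcdddecbeba  a
    7  bebabe$fedaabcdddec  c
    8  cbebabe$fedaabcddde  e
    9  cdddecbebabe$fedaab  b
   10  daabcdddecbebabe$fe  e
   11  dddecbebabe$fedaabc  c
   12  ddecbebabe$fedaabcd  d
   13  decbebabe$fedaabcdd  d
   14  e$fedaabcdddecbebab  b
   15  ebabe$fedaabcdddecb  b
   16  ecbebabe$fedaabcddd  d
   17  edaabcdddecbebabe$f  f
   18  fedaabcdddecbebabe$  $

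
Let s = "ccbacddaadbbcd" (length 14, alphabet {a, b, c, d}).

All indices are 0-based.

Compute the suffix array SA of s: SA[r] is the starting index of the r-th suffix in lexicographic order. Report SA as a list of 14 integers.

[7, 3, 8, 2, 10, 11, 1, 0, 12, 4, 13, 6, 9, 5]

rank→(start, suffix):
  0 → (7, 'aadbbcd')
  1 → (3, 'acddaadbbcd')
  2 → (8, 'adbbcd')
  3 → (2, 'bacddaadbbcd')
  4 → (10, 'bbcd')
  5 → (11, 'bcd')
  6 → (1, 'cbacddaadbbcd')
  7 → (0, 'ccbacddaadbbcd')
  8 → (12, 'cd')
  9 → (4, 'cddaadbbcd')
  10 → (13, 'd')
  11 → (6, 'daadbbcd')
  12 → (9, 'dbbcd')
  13 → (5, 'ddaadbbcd')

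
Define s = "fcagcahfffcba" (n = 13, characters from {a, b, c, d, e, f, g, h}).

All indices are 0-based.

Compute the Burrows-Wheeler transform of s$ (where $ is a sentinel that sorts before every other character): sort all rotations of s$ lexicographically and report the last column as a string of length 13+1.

rank  rotation        last
    0  $fcagcahfffcba  a
    1  a$fcagcahfffcb  b
    2  agcahfffcba$fc  c
    3  ahfffcba$fcagc  c
    4  ba$fcagcahfffc  c
    5  cagcahfffcba$f  f
    6  cahfffcba$fcag  g
    7  cba$fcagcahfff  f
    8  fcagcahfffcba$  $
    9  fcba$fcagcahff  f
   10  ffcba$fcagcahf  f
   11  fffcba$fcagcah  h
   12  gcahfffcba$fca  a
   13  hfffcba$fcagca  a

abcccfgf$ffhaa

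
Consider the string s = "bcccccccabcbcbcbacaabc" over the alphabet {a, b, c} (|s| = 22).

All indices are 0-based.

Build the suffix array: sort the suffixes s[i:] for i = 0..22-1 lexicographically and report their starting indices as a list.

rank→(start, suffix):
  0 → (18, 'aabc')
  1 → (19, 'abc')
  2 → (8, 'abcbcbcbacaabc')
  3 → (16, 'acaabc')
  4 → (15, 'bacaabc')
  5 → (20, 'bc')
  6 → (13, 'bcbacaabc')
  7 → (11, 'bcbcbacaabc')
  8 → (9, 'bcbcbcbacaabc')
  9 → (0, 'bcccccccabcbcbcbacaabc')
  10 → (21, 'c')
  11 → (17, 'caabc')
  12 → (7, 'cabcbcbcbacaabc')
  13 → (14, 'cbacaabc')
  14 → (12, 'cbcbacaabc')
  15 → (10, 'cbcbcbacaabc')
  16 → (6, 'ccabcbcbcbacaabc')
  17 → (5, 'cccabcbcbcbacaabc')
  18 → (4, 'ccccabcbcbcbacaabc')
  19 → (3, 'cccccabcbcbcbacaabc')
  20 → (2, 'ccccccabcbcbcbacaabc')
  21 → (1, 'cccccccabcbcbcbacaabc')

[18, 19, 8, 16, 15, 20, 13, 11, 9, 0, 21, 17, 7, 14, 12, 10, 6, 5, 4, 3, 2, 1]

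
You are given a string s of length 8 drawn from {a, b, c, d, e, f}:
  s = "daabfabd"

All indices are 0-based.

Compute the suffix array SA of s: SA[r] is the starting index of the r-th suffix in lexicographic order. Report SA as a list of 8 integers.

rank | idx | suffix
   0 |   1 | aabfabd
   1 |   5 | abd
   2 |   2 | abfabd
   3 |   6 | bd
   4 |   3 | bfabd
   5 |   7 | d
   6 |   0 | daabfabd
   7 |   4 | fabd

[1, 5, 2, 6, 3, 7, 0, 4]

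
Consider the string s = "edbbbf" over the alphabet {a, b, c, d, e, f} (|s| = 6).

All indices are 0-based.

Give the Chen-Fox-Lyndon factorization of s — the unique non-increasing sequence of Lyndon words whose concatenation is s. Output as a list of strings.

emit factor 1: 'e' (i=0, period=1)
emit factor 2: 'd' (i=1, period=1)
emit factor 3: 'bbbf' (i=2, period=4)

["e", "d", "bbbf"]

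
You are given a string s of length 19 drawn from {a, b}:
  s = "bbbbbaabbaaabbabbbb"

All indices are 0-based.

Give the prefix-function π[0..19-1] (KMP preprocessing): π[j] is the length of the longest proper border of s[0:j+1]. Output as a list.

π[0] = 0
j=1 s[j]='b': π[1]=1 (border 'b')
j=2 s[j]='b': π[2]=2 (border 'bb')
j=3 s[j]='b': π[3]=3 (border 'bbb')
j=4 s[j]='b': π[4]=4 (border 'bbbb')
j=5 s[j]='a': k: 4→3→2→1→0; π[5]=0 (border '')
j=6 s[j]='a': π[6]=0 (border '')
j=7 s[j]='b': π[7]=1 (border 'b')
j=8 s[j]='b': π[8]=2 (border 'bb')
j=9 s[j]='a': k: 2→1→0; π[9]=0 (border '')
j=10 s[j]='a': π[10]=0 (border '')
j=11 s[j]='a': π[11]=0 (border '')
j=12 s[j]='b': π[12]=1 (border 'b')
j=13 s[j]='b': π[13]=2 (border 'bb')
j=14 s[j]='a': k: 2→1→0; π[14]=0 (border '')
j=15 s[j]='b': π[15]=1 (border 'b')
j=16 s[j]='b': π[16]=2 (border 'bb')
j=17 s[j]='b': π[17]=3 (border 'bbb')
j=18 s[j]='b': π[18]=4 (border 'bbbb')

[0, 1, 2, 3, 4, 0, 0, 1, 2, 0, 0, 0, 1, 2, 0, 1, 2, 3, 4]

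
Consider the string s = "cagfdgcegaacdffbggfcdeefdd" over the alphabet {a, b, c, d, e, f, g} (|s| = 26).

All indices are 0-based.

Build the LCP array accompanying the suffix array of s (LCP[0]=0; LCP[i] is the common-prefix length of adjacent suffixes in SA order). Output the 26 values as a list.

[0, 1, 1, 0, 0, 1, 2, 1, 0, 1, 1, 1, 1, 0, 1, 1, 0, 1, 1, 2, 1, 0, 1, 1, 2, 1]

rank | idx | suffix
   0 |   9 | aacdffbggfcdeefdd
   1 |  10 | acdffbggfcdeefdd
   2 |   1 | agfdgcegaacdffbggfcdeefdd
   3 |  15 | bggfcdeefdd
   4 |   0 | cagfdgcegaacdffbggfcdeefdd
   5 |  19 | cdeefdd
   6 |  11 | cdffbggfcdeefdd
   7 |   6 | cegaacdffbggfcdeefdd
   8 |  25 | d
   9 |  24 | dd
  10 |  20 | deefdd
  11 |  12 | dffbggfcdeefdd
  12 |   4 | dgcegaacdffbggfcdeefdd
  13 |  21 | eefdd
  14 |  22 | efdd
  15 |   7 | egaacdffbggfcdeefdd
  16 |  14 | fbggfcdeefdd
  17 |  18 | fcdeefdd
  18 |  23 | fdd
  19 |   3 | fdgcegaacdffbggfcdeefdd
  20 |  13 | ffbggfcdeefdd
  21 |   8 | gaacdffbggfcdeefdd
  22 |   5 | gcegaacdffbggfcdeefdd
  23 |  17 | gfcdeefdd
  24 |   2 | gfdgcegaacdffbggfcdeefdd
  25 |  16 | ggfcdeefdd

SA = [9, 10, 1, 15, 0, 19, 11, 6, 25, 24, 20, 12, 4, 21, 22, 7, 14, 18, 23, 3, 13, 8, 5, 17, 2, 16]
[i] adj suffixes → lcp
  [1] 9/10 → 1 ('a')
  [2] 10/1 → 1 ('a')
  [3] 1/15 → 0 ('')
  [4] 15/0 → 0 ('')
  [5] 0/19 → 1 ('c')
  [6] 19/11 → 2 ('cd')
  [7] 11/6 → 1 ('c')
  [8] 6/25 → 0 ('')
  [9] 25/24 → 1 ('d')
  [10] 24/20 → 1 ('d')
  [11] 20/12 → 1 ('d')
  [12] 12/4 → 1 ('d')
  [13] 4/21 → 0 ('')
  [14] 21/22 → 1 ('e')
  [15] 22/7 → 1 ('e')
  [16] 7/14 → 0 ('')
  [17] 14/18 → 1 ('f')
  [18] 18/23 → 1 ('f')
  [19] 23/3 → 2 ('fd')
  [20] 3/13 → 1 ('f')
  [21] 13/8 → 0 ('')
  [22] 8/5 → 1 ('g')
  [23] 5/17 → 1 ('g')
  [24] 17/2 → 2 ('gf')
  [25] 2/16 → 1 ('g')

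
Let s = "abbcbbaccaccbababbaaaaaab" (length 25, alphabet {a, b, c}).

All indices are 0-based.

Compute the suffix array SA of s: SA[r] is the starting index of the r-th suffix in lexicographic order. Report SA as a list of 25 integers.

[18, 19, 20, 21, 22, 23, 13, 15, 0, 6, 9, 24, 17, 12, 14, 5, 16, 4, 1, 2, 8, 11, 3, 7, 10]

rank | idx | suffix
   0 |  18 | aaaaaab
   1 |  19 | aaaaab
   2 |  20 | aaaab
   3 |  21 | aaab
   4 |  22 | aab
   5 |  23 | ab
   6 |  13 | ababbaaaaaab
   7 |  15 | abbaaaaaab
   8 |   0 | abbcbbaccaccbababbaaaaaab
   9 |   6 | accaccbababbaaaaaab
  10 |   9 | accbababbaaaaaab
  11 |  24 | b
  12 |  17 | baaaaaab
  13 |  12 | bababbaaaaaab
  14 |  14 | babbaaaaaab
  15 |   5 | baccaccbababbaaaaaab
  16 |  16 | bbaaaaaab
  17 |   4 | bbaccaccbababbaaaaaab
  18 |   1 | bbcbbaccaccbababbaaaaaab
  19 |   2 | bcbbaccaccbababbaaaaaab
  20 |   8 | caccbababbaaaaaab
  21 |  11 | cbababbaaaaaab
  22 |   3 | cbbaccaccbababbaaaaaab
  23 |   7 | ccaccbababbaaaaaab
  24 |  10 | ccbababbaaaaaab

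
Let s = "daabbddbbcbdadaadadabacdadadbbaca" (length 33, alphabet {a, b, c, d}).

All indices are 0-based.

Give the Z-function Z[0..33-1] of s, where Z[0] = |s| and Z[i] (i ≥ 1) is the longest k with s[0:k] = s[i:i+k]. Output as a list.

Z[0]=33
i=1: i≥r, start 0; Z[1]=0
i=2: i≥r, start 0; Z[2]=0
i=3: i≥r, start 0; Z[3]=0
i=4: i≥r, start 0; Z[4]=0
i=5: i≥r, start 0; Z[5]=1 extend→box=[5,6)
i=6: i≥r, start 0; Z[6]=1 extend→box=[6,7)
i=7: i≥r, start 0; Z[7]=0
i=8: i≥r, start 0; Z[8]=0
i=9: i≥r, start 0; Z[9]=0
i=10: i≥r, start 0; Z[10]=0
i=11: i≥r, start 0; Z[11]=2 extend→box=[11,13)
i=12: min(r-i=1, Z[1]=0)=0; Z[12]=0
i=13: i≥r, start 0; Z[13]=3 extend→box=[13,16)
i=14: min(r-i=2, Z[1]=0)=0; Z[14]=0
i=15: min(r-i=1, Z[2]=0)=0; Z[15]=0
i=16: i≥r, start 0; Z[16]=2 extend→box=[16,18)
i=17: min(r-i=1, Z[1]=0)=0; Z[17]=0
i=18: i≥r, start 0; Z[18]=2 extend→box=[18,20)
i=19: min(r-i=1, Z[1]=0)=0; Z[19]=0
i=20: i≥r, start 0; Z[20]=0
i=21: i≥r, start 0; Z[21]=0
i=22: i≥r, start 0; Z[22]=0
i=23: i≥r, start 0; Z[23]=2 extend→box=[23,25)
i=24: min(r-i=1, Z[1]=0)=0; Z[24]=0
i=25: i≥r, start 0; Z[25]=2 extend→box=[25,27)
i=26: min(r-i=1, Z[1]=0)=0; Z[26]=0
i=27: i≥r, start 0; Z[27]=1 extend→box=[27,28)
i=28: i≥r, start 0; Z[28]=0
i=29: i≥r, start 0; Z[29]=0
i=30: i≥r, start 0; Z[30]=0
i=31: i≥r, start 0; Z[31]=0
i=32: i≥r, start 0; Z[32]=0

[33, 0, 0, 0, 0, 1, 1, 0, 0, 0, 0, 2, 0, 3, 0, 0, 2, 0, 2, 0, 0, 0, 0, 2, 0, 2, 0, 1, 0, 0, 0, 0, 0]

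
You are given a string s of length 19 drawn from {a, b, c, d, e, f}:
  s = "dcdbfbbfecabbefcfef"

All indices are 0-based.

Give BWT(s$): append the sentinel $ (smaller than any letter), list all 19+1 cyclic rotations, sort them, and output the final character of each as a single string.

fcafbdbedfc$ffbebebc

rank  rotation              last
    0  $dcdbfbbfecabbefcfef  f
    1  abbefcfef$dcdbfbbfec  c
    2  bbefcfef$dcdbfbbfeca  a
    3  bbfecabbefcfef$dcdbf  f
    4  befcfef$dcdbfbbfecab  b
    5  bfbbfecabbefcfef$dcd  d
    6  bfecabbefcfef$dcdbfb  b
    7  cabbefcfef$dcdbfbbfe  e
    8  cdbfbbfecabbefcfef$d  d
    9  cfef$dcdbfbbfecabbef  f
   10  dbfbbfecabbefcfef$dc  c
   11  dcdbfbbfecabbefcfef$  $
   12  ecabbefcfef$dcdbfbbf  f
   13  ef$dcdbfbbfecabbefcf  f
   14  efcfef$dcdbfbbfecabb  b
   15  f$dcdbfbbfecabbefcfe  e
   16  fbbfecabbefcfef$dcdb  b
   17  fcfef$dcdbfbbfecabbe  e
   18  fecabbefcfef$dcdbfbb  b
   19  fef$dcdbfbbfecabbefc  c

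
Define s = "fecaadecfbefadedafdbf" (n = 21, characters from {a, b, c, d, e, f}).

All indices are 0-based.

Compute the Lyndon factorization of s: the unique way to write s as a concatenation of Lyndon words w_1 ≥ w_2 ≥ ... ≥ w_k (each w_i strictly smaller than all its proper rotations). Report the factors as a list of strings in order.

["f", "e", "c", "aadecfbefadedafdbf"]

emit factor 1: 'f' (i=0, period=1)
emit factor 2: 'e' (i=1, period=1)
emit factor 3: 'c' (i=2, period=1)
emit factor 4: 'aadecfbefadedafdbf' (i=3, period=18)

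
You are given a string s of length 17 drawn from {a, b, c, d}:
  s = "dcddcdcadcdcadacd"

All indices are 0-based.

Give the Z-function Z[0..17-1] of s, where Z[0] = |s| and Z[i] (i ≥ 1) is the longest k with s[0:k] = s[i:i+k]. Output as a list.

[17, 0, 1, 3, 0, 2, 0, 0, 3, 0, 2, 0, 0, 1, 0, 0, 1]

Z[0]=17
i=1: i≥r, start 0; Z[1]=0
i=2: i≥r, start 0; Z[2]=1 extend→box=[2,3)
i=3: i≥r, start 0; Z[3]=3 extend→box=[3,6)
i=4: min(r-i=2, Z[1]=0)=0; Z[4]=0
i=5: min(r-i=1, Z[2]=1)=1; Z[5]=2 extend→box=[5,7)
i=6: min(r-i=1, Z[1]=0)=0; Z[6]=0
i=7: i≥r, start 0; Z[7]=0
i=8: i≥r, start 0; Z[8]=3 extend→box=[8,11)
i=9: min(r-i=2, Z[1]=0)=0; Z[9]=0
i=10: min(r-i=1, Z[2]=1)=1; Z[10]=2 extend→box=[10,12)
i=11: min(r-i=1, Z[1]=0)=0; Z[11]=0
i=12: i≥r, start 0; Z[12]=0
i=13: i≥r, start 0; Z[13]=1 extend→box=[13,14)
i=14: i≥r, start 0; Z[14]=0
i=15: i≥r, start 0; Z[15]=0
i=16: i≥r, start 0; Z[16]=1 extend→box=[16,17)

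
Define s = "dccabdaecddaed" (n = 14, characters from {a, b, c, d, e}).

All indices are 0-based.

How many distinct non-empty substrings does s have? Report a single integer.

93

rank | idx | suffix
   0 |   3 | abdaecddaed
   1 |   6 | aecddaed
   2 |  11 | aed
   3 |   4 | bdaecddaed
   4 |   2 | cabdaecddaed
   5 |   1 | ccabdaecddaed
   6 |   8 | cddaed
   7 |  13 | d
   8 |   5 | daecddaed
   9 |  10 | daed
  10 |   0 | dccabdaecddaed
  11 |   9 | ddaed
  12 |   7 | ecddaed
  13 |  12 | ed

SA = [3, 6, 11, 4, 2, 1, 8, 13, 5, 10, 0, 9, 7, 12]
rank  pair      lcp
   1  s[3:],s[6:]  1  'a'
   2  s[6:],s[11:]  2  'ae'
   3  s[11:],s[4:]  0  ''
   4  s[4:],s[2:]  0  ''
   5  s[2:],s[1:]  1  'c'
   6  s[1:],s[8:]  1  'c'
   7  s[8:],s[13:]  0  ''
   8  s[13:],s[5:]  1  'd'
   9  s[5:],s[10:]  3  'dae'
  10  s[10:],s[0:]  1  'd'
  11  s[0:],s[9:]  1  'd'
  12  s[9:],s[7:]  0  ''
  13  s[7:],s[12:]  1  'e'

n(n+1)/2 = 14·15/2 = 105
Σ LCP = 0 + 1 + 2 + 0 + 0 + 1 + 1 + 0 + 1 + 3 + 1 + 1 + 0 + 1 = 12
distinct = 105 − 12 = 93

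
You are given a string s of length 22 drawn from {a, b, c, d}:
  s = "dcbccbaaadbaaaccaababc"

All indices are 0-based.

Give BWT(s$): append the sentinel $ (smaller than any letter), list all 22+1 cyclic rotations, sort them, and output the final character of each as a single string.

rank  rotation                 last
    0  $dcbccbaaadbaaaccaababc  c
    1  aaaccaababc$dcbccbaaadb  b
    2  aaadbaaaccaababc$dcbccb  b
    3  aababc$dcbccbaaadbaaacc  c
    4  aaccaababc$dcbccbaaadba  a
    5  aadbaaaccaababc$dcbccba  a
    6  ababc$dcbccbaaadbaaacca  a
    7  abc$dcbccbaaadbaaaccaab  b
    8  accaababc$dcbccbaaadbaa  a
    9  adbaaaccaababc$dcbccbaa  a
   10  baaaccaababc$dcbccbaaad  d
   11  baaadbaaaccaababc$dcbcc  c
   12  babc$dcbccbaaadbaaaccaa  a
   13  bc$dcbccbaaadbaaaccaaba  a
   14  bccbaaadbaaaccaababc$dc  c
   15  c$dcbccbaaadbaaaccaabab  b
   16  caababc$dcbccbaaadbaaac  c
   17  cbaaadbaaaccaababc$dcbc  c
   18  cbccbaaadbaaaccaababc$d  d
   19  ccaababc$dcbccbaaadbaaa  a
   20  ccbaaadbaaaccaababc$dcb  b
   21  dbaaaccaababc$dcbccbaaa  a
   22  dcbccbaaadbaaaccaababc$  $

cbbcaaabaadcaacbccdaba$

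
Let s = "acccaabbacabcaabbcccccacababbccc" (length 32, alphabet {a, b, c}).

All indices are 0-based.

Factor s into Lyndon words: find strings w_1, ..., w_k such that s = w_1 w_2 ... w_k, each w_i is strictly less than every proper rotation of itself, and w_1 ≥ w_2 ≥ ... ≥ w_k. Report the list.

["accc", "aabbacabcaabbcccccacababbccc"]

emit factor 1: 'accc' (i=0, period=4)
emit factor 2: 'aabbacabcaabbcccccacababbccc' (i=4, period=28)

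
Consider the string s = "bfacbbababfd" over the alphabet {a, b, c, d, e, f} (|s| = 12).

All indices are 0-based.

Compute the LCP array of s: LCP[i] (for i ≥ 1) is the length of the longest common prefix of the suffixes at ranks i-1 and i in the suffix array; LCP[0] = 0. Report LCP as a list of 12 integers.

[0, 2, 1, 0, 3, 1, 1, 2, 0, 0, 0, 1]

rank | idx | suffix
   0 |   6 | ababfd
   1 |   8 | abfd
   2 |   2 | acbbababfd
   3 |   5 | bababfd
   4 |   7 | babfd
   5 |   4 | bbababfd
   6 |   0 | bfacbbababfd
   7 |   9 | bfd
   8 |   3 | cbbababfd
   9 |  11 | d
  10 |   1 | facbbababfd
  11 |  10 | fd

SA = [6, 8, 2, 5, 7, 4, 0, 9, 3, 11, 1, 10]
rank  pair      lcp
   1  s[6:],s[8:]  2  'ab'
   2  s[8:],s[2:]  1  'a'
   3  s[2:],s[5:]  0  ''
   4  s[5:],s[7:]  3  'bab'
   5  s[7:],s[4:]  1  'b'
   6  s[4:],s[0:]  1  'b'
   7  s[0:],s[9:]  2  'bf'
   8  s[9:],s[3:]  0  ''
   9  s[3:],s[11:]  0  ''
  10  s[11:],s[1:]  0  ''
  11  s[1:],s[10:]  1  'f'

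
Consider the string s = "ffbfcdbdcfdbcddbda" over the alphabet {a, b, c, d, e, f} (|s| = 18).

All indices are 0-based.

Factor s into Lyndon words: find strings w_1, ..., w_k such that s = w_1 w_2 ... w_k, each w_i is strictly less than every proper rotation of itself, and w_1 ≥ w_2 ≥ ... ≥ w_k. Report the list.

["f", "f", "bfcd", "bdcfd", "bcddbd", "a"]

emit factor 1: 'f' (i=0, period=1)
emit factor 2: 'f' (i=1, period=1)
emit factor 3: 'bfcd' (i=2, period=4)
emit factor 4: 'bdcfd' (i=6, period=5)
emit factor 5: 'bcddbd' (i=11, period=6)
emit factor 6: 'a' (i=17, period=1)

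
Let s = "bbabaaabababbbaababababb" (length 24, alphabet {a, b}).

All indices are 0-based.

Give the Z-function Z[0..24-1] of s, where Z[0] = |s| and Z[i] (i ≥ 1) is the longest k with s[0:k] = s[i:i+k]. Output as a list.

Z[0]=24
i=1: i≥r, start 0; Z[1]=1 grow→box=[1,2)
i=2: i≥r, start 0; Z[2]=0
i=3: i≥r, start 0; Z[3]=1 grow→box=[3,4)
i=4: i≥r, start 0; Z[4]=0
i=5: i≥r, start 0; Z[5]=0
i=6: i≥r, start 0; Z[6]=0
i=7: i≥r, start 0; Z[7]=1 grow→box=[7,8)
i=8: i≥r, start 0; Z[8]=0
i=9: i≥r, start 0; Z[9]=1 grow→box=[9,10)
i=10: i≥r, start 0; Z[10]=0
i=11: i≥r, start 0; Z[11]=2 grow→box=[11,13)
i=12: min(r-i=1, Z[1]=1)=1; Z[12]=3 grow→box=[12,15)
i=13: min(r-i=2, Z[1]=1)=1; Z[13]=1
i=14: min(r-i=1, Z[2]=0)=0; Z[14]=0
i=15: i≥r, start 0; Z[15]=0
i=16: i≥r, start 0; Z[16]=1 grow→box=[16,17)
i=17: i≥r, start 0; Z[17]=0
i=18: i≥r, start 0; Z[18]=1 grow→box=[18,19)
i=19: i≥r, start 0; Z[19]=0
i=20: i≥r, start 0; Z[20]=1 grow→box=[20,21)
i=21: i≥r, start 0; Z[21]=0
i=22: i≥r, start 0; Z[22]=2 grow→box=[22,24)
i=23: min(r-i=1, Z[1]=1)=1; Z[23]=1

[24, 1, 0, 1, 0, 0, 0, 1, 0, 1, 0, 2, 3, 1, 0, 0, 1, 0, 1, 0, 1, 0, 2, 1]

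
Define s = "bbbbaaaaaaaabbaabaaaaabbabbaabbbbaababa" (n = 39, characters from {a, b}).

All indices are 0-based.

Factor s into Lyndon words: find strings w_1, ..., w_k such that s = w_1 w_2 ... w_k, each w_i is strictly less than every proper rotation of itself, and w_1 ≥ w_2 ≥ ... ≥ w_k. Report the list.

["b", "b", "b", "b", "aaaaaaaabbaabaaaaabbabbaabbbbaabab", "a"]

emit factor 1: 'b' (i=0, period=1)
emit factor 2: 'b' (i=1, period=1)
emit factor 3: 'b' (i=2, period=1)
emit factor 4: 'b' (i=3, period=1)
emit factor 5: 'aaaaaaaabbaabaaaaabbabbaabbbbaabab' (i=4, period=34)
emit factor 6: 'a' (i=38, period=1)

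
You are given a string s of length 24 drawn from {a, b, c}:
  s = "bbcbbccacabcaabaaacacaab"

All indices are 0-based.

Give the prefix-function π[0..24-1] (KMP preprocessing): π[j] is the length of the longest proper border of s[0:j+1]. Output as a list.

[0, 1, 0, 1, 2, 3, 0, 0, 0, 0, 1, 0, 0, 0, 1, 0, 0, 0, 0, 0, 0, 0, 0, 1]

π[0] = 0
j=1 s[j]='b': π[1]=1 (border 'b')
j=2 s[j]='c': k: 1→0; π[2]=0 (border '')
j=3 s[j]='b': π[3]=1 (border 'b')
j=4 s[j]='b': π[4]=2 (border 'bb')
j=5 s[j]='c': π[5]=3 (border 'bbc')
j=6 s[j]='c': k: 3→0; π[6]=0 (border '')
j=7 s[j]='a': π[7]=0 (border '')
j=8 s[j]='c': π[8]=0 (border '')
j=9 s[j]='a': π[9]=0 (border '')
j=10 s[j]='b': π[10]=1 (border 'b')
j=11 s[j]='c': k: 1→0; π[11]=0 (border '')
j=12 s[j]='a': π[12]=0 (border '')
j=13 s[j]='a': π[13]=0 (border '')
j=14 s[j]='b': π[14]=1 (border 'b')
j=15 s[j]='a': k: 1→0; π[15]=0 (border '')
j=16 s[j]='a': π[16]=0 (border '')
j=17 s[j]='a': π[17]=0 (border '')
j=18 s[j]='c': π[18]=0 (border '')
j=19 s[j]='a': π[19]=0 (border '')
j=20 s[j]='c': π[20]=0 (border '')
j=21 s[j]='a': π[21]=0 (border '')
j=22 s[j]='a': π[22]=0 (border '')
j=23 s[j]='b': π[23]=1 (border 'b')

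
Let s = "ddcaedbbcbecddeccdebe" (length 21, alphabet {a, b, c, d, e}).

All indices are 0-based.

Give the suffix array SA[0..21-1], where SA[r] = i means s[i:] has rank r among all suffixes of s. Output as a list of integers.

[3, 6, 7, 19, 9, 2, 8, 15, 11, 16, 5, 1, 0, 12, 17, 13, 20, 18, 14, 10, 4]

rank→(start, suffix):
  0 → (3, 'aedbbcbecddeccdebe')
  1 → (6, 'bbcbecddeccdebe')
  2 → (7, 'bcbecddeccdebe')
  3 → (19, 'be')
  4 → (9, 'becddeccdebe')
  5 → (2, 'caedbbcbecddeccdebe')
  6 → (8, 'cbecddeccdebe')
  7 → (15, 'ccdebe')
  8 → (11, 'cddeccdebe')
  9 → (16, 'cdebe')
  10 → (5, 'dbbcbecddeccdebe')
  11 → (1, 'dcaedbbcbecddeccdebe')
  12 → (0, 'ddcaedbbcbecddeccdebe')
  13 → (12, 'ddeccdebe')
  14 → (17, 'debe')
  15 → (13, 'deccdebe')
  16 → (20, 'e')
  17 → (18, 'ebe')
  18 → (14, 'eccdebe')
  19 → (10, 'ecddeccdebe')
  20 → (4, 'edbbcbecddeccdebe')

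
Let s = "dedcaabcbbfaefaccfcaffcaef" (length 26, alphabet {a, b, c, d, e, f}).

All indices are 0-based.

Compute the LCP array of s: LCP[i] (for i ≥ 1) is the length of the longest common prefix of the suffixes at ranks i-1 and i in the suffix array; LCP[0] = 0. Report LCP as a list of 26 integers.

sorted suffixes:
  #0 SA[0]=4  'aabcbbfaefaccfcaffcaef'
  #1 SA[1]=5  'abcbbfaefaccfcaffcaef'
  #2 SA[2]=14  'accfcaffcaef'
  #3 SA[3]=23  'aef'
  #4 SA[4]=11  'aefaccfcaffcaef'
  #5 SA[5]=19  'affcaef'
  #6 SA[6]=8  'bbfaefaccfcaffcaef'
  #7 SA[7]=6  'bcbbfaefaccfcaffcaef'
  #8 SA[8]=9  'bfaefaccfcaffcaef'
  #9 SA[9]=3  'caabcbbfaefaccfcaffcaef'
  #10 SA[10]=22  'caef'
  #11 SA[11]=18  'caffcaef'
  #12 SA[12]=7  'cbbfaefaccfcaffcaef'
  #13 SA[13]=15  'ccfcaffcaef'
  #14 SA[14]=16  'cfcaffcaef'
  #15 SA[15]=2  'dcaabcbbfaefaccfcaffcaef'
  #16 SA[16]=0  'dedcaabcbbfaefaccfcaffcaef'
  #17 SA[17]=1  'edcaabcbbfaefaccfcaffcaef'
  #18 SA[18]=24  'ef'
  #19 SA[19]=12  'efaccfcaffcaef'
  #20 SA[20]=25  'f'
  #21 SA[21]=13  'faccfcaffcaef'
  #22 SA[22]=10  'faefaccfcaffcaef'
  #23 SA[23]=21  'fcaef'
  #24 SA[24]=17  'fcaffcaef'
  #25 SA[25]=20  'ffcaef'

SA = [4, 5, 14, 23, 11, 19, 8, 6, 9, 3, 22, 18, 7, 15, 16, 2, 0, 1, 24, 12, 25, 13, 10, 21, 17, 20]
[i] adj suffixes → lcp
  [1] 4/5 → 1 ('a')
  [2] 5/14 → 1 ('a')
  [3] 14/23 → 1 ('a')
  [4] 23/11 → 3 ('aef')
  [5] 11/19 → 1 ('a')
  [6] 19/8 → 0 ('')
  [7] 8/6 → 1 ('b')
  [8] 6/9 → 1 ('b')
  [9] 9/3 → 0 ('')
  [10] 3/22 → 2 ('ca')
  [11] 22/18 → 2 ('ca')
  [12] 18/7 → 1 ('c')
  [13] 7/15 → 1 ('c')
  [14] 15/16 → 1 ('c')
  [15] 16/2 → 0 ('')
  [16] 2/0 → 1 ('d')
  [17] 0/1 → 0 ('')
  [18] 1/24 → 1 ('e')
  [19] 24/12 → 2 ('ef')
  [20] 12/25 → 0 ('')
  [21] 25/13 → 1 ('f')
  [22] 13/10 → 2 ('fa')
  [23] 10/21 → 1 ('f')
  [24] 21/17 → 3 ('fca')
  [25] 17/20 → 1 ('f')

[0, 1, 1, 1, 3, 1, 0, 1, 1, 0, 2, 2, 1, 1, 1, 0, 1, 0, 1, 2, 0, 1, 2, 1, 3, 1]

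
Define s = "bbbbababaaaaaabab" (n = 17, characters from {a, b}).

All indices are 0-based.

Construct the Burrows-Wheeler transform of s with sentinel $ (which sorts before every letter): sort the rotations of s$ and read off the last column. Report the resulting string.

rank  rotation            last
    0  $bbbbababaaaaaabab  b
    1  aaaaaabab$bbbbabab  b
    2  aaaaabab$bbbbababa  a
    3  aaaabab$bbbbababaa  a
    4  aaabab$bbbbababaaa  a
    5  aabab$bbbbababaaaa  a
    6  ab$bbbbababaaaaaab  b
    7  abaaaaaabab$bbbbab  b
    8  abab$bbbbababaaaaa  a
    9  ababaaaaaabab$bbbb  b
   10  b$bbbbababaaaaaaba  a
   11  baaaaaabab$bbbbaba  a
   12  bab$bbbbababaaaaaa  a
   13  babaaaaaabab$bbbba  a
   14  bababaaaaaabab$bbb  b
   15  bbababaaaaaabab$bb  b
   16  bbbababaaaaaabab$b  b
   17  bbbbababaaaaaabab$  $

bbaaaabbabaaaabbb$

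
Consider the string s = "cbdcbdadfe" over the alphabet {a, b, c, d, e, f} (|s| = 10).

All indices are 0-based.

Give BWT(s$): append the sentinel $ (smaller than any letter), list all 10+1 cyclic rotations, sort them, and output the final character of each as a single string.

rank  rotation     last
    0  $cbdcbdadfe  e
    1  adfe$cbdcbd  d
    2  bdadfe$cbdc  c
    3  bdcbdadfe$c  c
    4  cbdadfe$cbd  d
    5  cbdcbdadfe$  $
    6  dadfe$cbdcb  b
    7  dcbdadfe$cb  b
    8  dfe$cbdcbda  a
    9  e$cbdcbdadf  f
   10  fe$cbdcbdad  d

edccd$bbafd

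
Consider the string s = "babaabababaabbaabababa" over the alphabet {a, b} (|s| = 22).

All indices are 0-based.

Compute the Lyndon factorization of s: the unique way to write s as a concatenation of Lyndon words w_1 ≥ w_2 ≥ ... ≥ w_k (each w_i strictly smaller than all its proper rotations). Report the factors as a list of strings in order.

["b", "ab", "aabababaabb", "aababab", "a"]

emit factor 1: 'b' (i=0, period=1)
emit factor 2: 'ab' (i=1, period=2)
emit factor 3: 'aabababaabb' (i=3, period=11)
emit factor 4: 'aababab' (i=14, period=7)
emit factor 5: 'a' (i=21, period=1)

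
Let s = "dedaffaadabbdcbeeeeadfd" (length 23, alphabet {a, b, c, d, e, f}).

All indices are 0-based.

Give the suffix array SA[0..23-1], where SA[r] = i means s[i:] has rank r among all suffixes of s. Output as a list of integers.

sorted suffixes:
  #0 SA[0]=6  'aadabbdcbeeeeadfd'
  #1 SA[1]=9  'abbdcbeeeeadfd'
  #2 SA[2]=7  'adabbdcbeeeeadfd'
  #3 SA[3]=19  'adfd'
  #4 SA[4]=3  'affaadabbdcbeeeeadfd'
  #5 SA[5]=10  'bbdcbeeeeadfd'
  #6 SA[6]=11  'bdcbeeeeadfd'
  #7 SA[7]=14  'beeeeadfd'
  #8 SA[8]=13  'cbeeeeadfd'
  #9 SA[9]=22  'd'
  #10 SA[10]=8  'dabbdcbeeeeadfd'
  #11 SA[11]=2  'daffaadabbdcbeeeeadfd'
  #12 SA[12]=12  'dcbeeeeadfd'
  #13 SA[13]=0  'dedaffaadabbdcbeeeeadfd'
  #14 SA[14]=20  'dfd'
  #15 SA[15]=18  'eadfd'
  #16 SA[16]=1  'edaffaadabbdcbeeeeadfd'
  #17 SA[17]=17  'eeadfd'
  #18 SA[18]=16  'eeeadfd'
  #19 SA[19]=15  'eeeeadfd'
  #20 SA[20]=5  'faadabbdcbeeeeadfd'
  #21 SA[21]=21  'fd'
  #22 SA[22]=4  'ffaadabbdcbeeeeadfd'

[6, 9, 7, 19, 3, 10, 11, 14, 13, 22, 8, 2, 12, 0, 20, 18, 1, 17, 16, 15, 5, 21, 4]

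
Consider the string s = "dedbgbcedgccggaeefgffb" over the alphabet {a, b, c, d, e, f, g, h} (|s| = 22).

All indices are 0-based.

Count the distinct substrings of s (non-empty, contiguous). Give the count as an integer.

sorted suffixes:
  #0 SA[0]=14  'aeefgffb'
  #1 SA[1]=21  'b'
  #2 SA[2]=5  'bcedgccggaeefgffb'
  #3 SA[3]=3  'bgbcedgccggaeefgffb'
  #4 SA[4]=10  'ccggaeefgffb'
  #5 SA[5]=6  'cedgccggaeefgffb'
  #6 SA[6]=11  'cggaeefgffb'
  #7 SA[7]=2  'dbgbcedgccggaeefgffb'
  #8 SA[8]=0  'dedbgbcedgccggaeefgffb'
  #9 SA[9]=8  'dgccggaeefgffb'
  #10 SA[10]=1  'edbgbcedgccggaeefgffb'
  #11 SA[11]=7  'edgccggaeefgffb'
  #12 SA[12]=15  'eefgffb'
  #13 SA[13]=16  'efgffb'
  #14 SA[14]=20  'fb'
  #15 SA[15]=19  'ffb'
  #16 SA[16]=17  'fgffb'
  #17 SA[17]=13  'gaeefgffb'
  #18 SA[18]=4  'gbcedgccggaeefgffb'
  #19 SA[19]=9  'gccggaeefgffb'
  #20 SA[20]=18  'gffb'
  #21 SA[21]=12  'ggaeefgffb'

SA = [14, 21, 5, 3, 10, 6, 11, 2, 0, 8, 1, 7, 15, 16, 20, 19, 17, 13, 4, 9, 18, 12]
rank  pair      lcp
   1  s[14:],s[21:]  0  ''
   2  s[21:],s[5:]  1  'b'
   3  s[5:],s[3:]  1  'b'
   4  s[3:],s[10:]  0  ''
   5  s[10:],s[6:]  1  'c'
   6  s[6:],s[11:]  1  'c'
   7  s[11:],s[2:]  0  ''
   8  s[2:],s[0:]  1  'd'
   9  s[0:],s[8:]  1  'd'
  10  s[8:],s[1:]  0  ''
  11  s[1:],s[7:]  2  'ed'
  12  s[7:],s[15:]  1  'e'
  13  s[15:],s[16:]  1  'e'
  14  s[16:],s[20:]  0  ''
  15  s[20:],s[19:]  1  'f'
  16  s[19:],s[17:]  1  'f'
  17  s[17:],s[13:]  0  ''
  18  s[13:],s[4:]  1  'g'
  19  s[4:],s[9:]  1  'g'
  20  s[9:],s[18:]  1  'g'
  21  s[18:],s[12:]  1  'g'

n(n+1)/2 = 22·23/2 = 253
Σ LCP = 0 + 0 + 1 + 1 + 0 + 1 + 1 + 0 + 1 + 1 + 0 + 2 + 1 + 1 + 0 + 1 + 1 + 0 + 1 + 1 + 1 + 1 = 16
distinct = 253 − 16 = 237

237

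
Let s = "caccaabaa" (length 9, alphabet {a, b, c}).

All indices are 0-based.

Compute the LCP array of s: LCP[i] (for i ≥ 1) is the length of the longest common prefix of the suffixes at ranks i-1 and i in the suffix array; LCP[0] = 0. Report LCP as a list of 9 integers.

rank→(start, suffix):
  0 → (8, 'a')
  1 → (7, 'aa')
  2 → (4, 'aabaa')
  3 → (5, 'abaa')
  4 → (1, 'accaabaa')
  5 → (6, 'baa')
  6 → (3, 'caabaa')
  7 → (0, 'caccaabaa')
  8 → (2, 'ccaabaa')

SA = [8, 7, 4, 5, 1, 6, 3, 0, 2]
i: (SA[i-1],SA[i]) lcp shared
  1: (8,7) 1 'a'
  2: (7,4) 2 'aa'
  3: (4,5) 1 'a'
  4: (5,1) 1 'a'
  5: (1,6) 0 ''
  6: (6,3) 0 ''
  7: (3,0) 2 'ca'
  8: (0,2) 1 'c'

[0, 1, 2, 1, 1, 0, 0, 2, 1]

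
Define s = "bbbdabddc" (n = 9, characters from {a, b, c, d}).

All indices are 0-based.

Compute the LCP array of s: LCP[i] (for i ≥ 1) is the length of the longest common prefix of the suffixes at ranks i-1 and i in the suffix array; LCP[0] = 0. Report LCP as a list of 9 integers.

[0, 0, 2, 1, 2, 0, 0, 1, 1]

rank | idx | suffix
   0 |   4 | abddc
   1 |   0 | bbbdabddc
   2 |   1 | bbdabddc
   3 |   2 | bdabddc
   4 |   5 | bddc
   5 |   8 | c
   6 |   3 | dabddc
   7 |   7 | dc
   8 |   6 | ddc

SA = [4, 0, 1, 2, 5, 8, 3, 7, 6]
[i] adj suffixes → lcp
  [1] 4/0 → 0 ('')
  [2] 0/1 → 2 ('bb')
  [3] 1/2 → 1 ('b')
  [4] 2/5 → 2 ('bd')
  [5] 5/8 → 0 ('')
  [6] 8/3 → 0 ('')
  [7] 3/7 → 1 ('d')
  [8] 7/6 → 1 ('d')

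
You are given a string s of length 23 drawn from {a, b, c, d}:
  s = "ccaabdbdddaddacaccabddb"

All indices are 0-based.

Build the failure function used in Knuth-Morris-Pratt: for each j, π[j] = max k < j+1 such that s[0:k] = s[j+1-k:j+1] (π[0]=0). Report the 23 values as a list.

π[0] = 0
j=1 s[j]='c': π[1]=1 (border 'c')
j=2 s[j]='a': k: 1→0; π[2]=0 (border '')
j=3 s[j]='a': π[3]=0 (border '')
j=4 s[j]='b': π[4]=0 (border '')
j=5 s[j]='d': π[5]=0 (border '')
j=6 s[j]='b': π[6]=0 (border '')
j=7 s[j]='d': π[7]=0 (border '')
j=8 s[j]='d': π[8]=0 (border '')
j=9 s[j]='d': π[9]=0 (border '')
j=10 s[j]='a': π[10]=0 (border '')
j=11 s[j]='d': π[11]=0 (border '')
j=12 s[j]='d': π[12]=0 (border '')
j=13 s[j]='a': π[13]=0 (border '')
j=14 s[j]='c': π[14]=1 (border 'c')
j=15 s[j]='a': k: 1→0; π[15]=0 (border '')
j=16 s[j]='c': π[16]=1 (border 'c')
j=17 s[j]='c': π[17]=2 (border 'cc')
j=18 s[j]='a': π[18]=3 (border 'cca')
j=19 s[j]='b': k: 3→0; π[19]=0 (border '')
j=20 s[j]='d': π[20]=0 (border '')
j=21 s[j]='d': π[21]=0 (border '')
j=22 s[j]='b': π[22]=0 (border '')

[0, 1, 0, 0, 0, 0, 0, 0, 0, 0, 0, 0, 0, 0, 1, 0, 1, 2, 3, 0, 0, 0, 0]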